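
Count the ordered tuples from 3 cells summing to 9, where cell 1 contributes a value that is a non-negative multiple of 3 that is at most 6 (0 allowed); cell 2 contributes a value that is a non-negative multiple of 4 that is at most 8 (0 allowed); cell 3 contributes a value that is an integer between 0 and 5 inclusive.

The generating function for the choices is (1 + z³ + z⁶)·(1 + z⁴ + z⁸)·(1 + z + z² + z³ + z⁴ + z⁵); the count is [z⁹].
(1 + z³ + z⁶) has coefficients 1,0,0,1,0,0,1 for degrees 0…6.
(1 + z⁴ + z⁸) has coefficients 1,0,0,0,1,0,0,0,1,0 for degrees 0…9.
Finally multiplying by (1 + z + z² + z³ + z⁴ + z⁵), the product of all factors after the first has coefficients 1,1,1,1,2,2,1,1,2,2 for degrees 0…9.
[z⁹] = 1·2 + 1·1 + 1·1 = 4.

4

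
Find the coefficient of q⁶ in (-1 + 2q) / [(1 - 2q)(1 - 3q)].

Partial fractions give a closed form: a_n = (-1)·3^n.
At n = 6: a_6 = -729.

-729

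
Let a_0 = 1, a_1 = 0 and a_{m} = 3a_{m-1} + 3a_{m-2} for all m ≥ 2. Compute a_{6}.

513

The ordinary generating function has denominator 1 - 3z - 3z^2.
Iterating the recurrence: a_0,…,a_{6} = 1, 0, 3, 9, 36, 135, 513.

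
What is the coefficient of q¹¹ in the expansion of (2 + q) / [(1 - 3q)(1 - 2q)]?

1229789

Partial fractions give a closed form: a_n = (7)·3^n + (-5)·2^n.
At n = 11: a_11 = 1229789.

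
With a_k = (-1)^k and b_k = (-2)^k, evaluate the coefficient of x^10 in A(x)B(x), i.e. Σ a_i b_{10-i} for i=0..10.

This is [x^10] in the product of the two ordinary generating functions.
Σ = 1·1024 − 1·(-512) + 1·256 − 1·(-128) + 1·64 − 1·(-32) + 1·16 − 1·(-8) + 1·4 − 1·(-2) + 1·1 = 2047.

2047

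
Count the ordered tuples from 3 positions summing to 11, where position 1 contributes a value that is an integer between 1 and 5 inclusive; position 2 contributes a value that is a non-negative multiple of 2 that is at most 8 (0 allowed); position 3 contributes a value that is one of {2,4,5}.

8

The generating function for the choices is (q + q^2 + q^3 + q^4 + q^5)·(1 + q^2 + q^4 + q^6 + q^8)·(q^2 + q^4 + q^5); the count is [q^11].
(q + q^2 + q^3 + q^4 + q^5) has coefficients 0,1,1,1,1,1 for degrees 0…5.
(1 + q^2 + q^4 + q^6 + q^8) has coefficients 1,0,1,0,1,0,1,0,1,0,0,0 for degrees 0…11.
Finally multiplying by (q^2 + q^4 + q^5), the product of all factors after the first has coefficients 0,0,1,0,2,1,2,1,2,1,2,1 for degrees 0…11.
[q^11] = 1·2 + 1·1 + 1·2 + 1·1 + 1·2 = 8.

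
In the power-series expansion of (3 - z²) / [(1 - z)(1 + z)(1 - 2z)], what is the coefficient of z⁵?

Partial fractions give a closed form: a_n = (-1)·1^n + (1/3)·(-1)^n + (11/3)·2^n.
At n = 5: a_5 = 116.

116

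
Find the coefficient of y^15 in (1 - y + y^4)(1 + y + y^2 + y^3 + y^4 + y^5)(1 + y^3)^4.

(1 - y + y^4) has coefficients 1,-1,0,0,1 for degrees 0…4.
(1 + y + y^2 + y^3 + y^4 + y^5) has coefficients 1,1,1,1,1,1,0,0,0,0,0,0,0,0,0,0 for degrees 0…15.
Finally multiplying by (1 + y^3)^4, the product of all factors after the first has coefficients 1,1,1,5,5,5,10,10,10,10,10,10,5,5,5,1 for degrees 0…15.
[y^15] = 1·1 − 1·5 + 1·10 = 6.

6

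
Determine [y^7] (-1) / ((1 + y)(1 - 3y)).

The denominator gives the recurrence a_n = 2a_(n−1) + 3a_(n−2) for n ≥ 2; the numerator fixes a_0 = -1, a_1 = -2.
Iterating: -1, -2, -7, -20, -61, -182, -547, -1640, so a_7 = -1640.

-1640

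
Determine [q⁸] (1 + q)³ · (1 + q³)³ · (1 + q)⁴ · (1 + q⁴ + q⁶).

(1 + q)³ has coefficients 1,3,3,1 for degrees 0…3.
(1 + q³)³ has coefficients 1,0,0,3,0,0,3,0,0 for degrees 0…8.
Multiplying by (1 + q)⁴ gives running coefficients 1,4,6,7,13,18,15,15,18 for degrees 0…8.
Finally multiplying by (1 + q⁴ + q⁶), the product of all factors after the first has coefficients 1,4,6,7,14,22,22,26,37 for degrees 0…8.
[q⁸] = 1·37 + 3·26 + 3·22 + 1·22 = 203.

203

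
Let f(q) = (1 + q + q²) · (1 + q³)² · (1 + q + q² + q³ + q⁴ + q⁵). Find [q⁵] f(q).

9

(1 + q + q²) has coefficients 1,1,1 for degrees 0…2.
(1 + q³)² has coefficients 1,0,0,2,0,0 for degrees 0…5.
Finally multiplying by (1 + q + q² + q³ + q⁴ + q⁵), the product of all factors after the first has coefficients 1,1,1,3,3,3 for degrees 0…5.
[q⁵] = 1·3 + 1·3 + 1·3 = 9.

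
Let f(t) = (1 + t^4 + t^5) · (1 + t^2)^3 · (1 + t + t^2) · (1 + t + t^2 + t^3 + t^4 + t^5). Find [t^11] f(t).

(1 + t^4 + t^5) has coefficients 1,0,0,0,1,1 for degrees 0…5.
(1 + t^2)^3 has coefficients 1,0,3,0,3,0,1,0,0,0,0,0 for degrees 0…11.
Multiplying by (1 + t + t^2) gives running coefficients 1,1,4,3,6,3,4,1,1,0,0,0 for degrees 0…11.
Finally multiplying by (1 + t + t^2 + t^3 + t^4 + t^5), the product of all factors after the first has coefficients 1,2,6,9,15,18,21,21,18,15,9,6 for degrees 0…11.
[t^11] = 1·6 + 1·21 + 1·21 = 48.

48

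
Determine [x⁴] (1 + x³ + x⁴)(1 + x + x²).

(1 + x³ + x⁴) has coefficients 1,0,0,1,1 for degrees 0…4.
(1 + x + x²) has coefficients 1,1,1,0,0 for degrees 0…4.
[x⁴] = 1·0 + 1·1 + 1·1 = 2.

2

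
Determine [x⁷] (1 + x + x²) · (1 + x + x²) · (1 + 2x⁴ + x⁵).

7

(1 + x + x²) has coefficients 1,1,1 for degrees 0…2.
(1 + x + x²) has coefficients 1,1,1,0,0,0,0,0 for degrees 0…7.
Finally multiplying by (1 + 2x⁴ + x⁵), the product of all factors after the first has coefficients 1,1,1,0,2,3,3,1 for degrees 0…7.
[x⁷] = 1·1 + 1·3 + 1·3 = 7.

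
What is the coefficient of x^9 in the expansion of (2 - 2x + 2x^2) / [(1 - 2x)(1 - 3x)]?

90318

The denominator gives the recurrence a_n = 5a_(n−1) − 6a_(n−2) for n ≥ 3; the numerator fixes a_0 = 2, a_1 = 8, a_2 = 30.
Iterating: 2, 8, 30, 102, 330, 1038, 3210, 9822, 29850, 90318, so a_9 = 90318.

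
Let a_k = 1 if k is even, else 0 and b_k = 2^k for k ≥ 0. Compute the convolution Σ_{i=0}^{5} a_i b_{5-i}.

42

This is [x^5] in the product of the two ordinary generating functions.
Σ = 1·32 + 0·16 + 1·8 + 0·4 + 1·2 + 0·1 = 42.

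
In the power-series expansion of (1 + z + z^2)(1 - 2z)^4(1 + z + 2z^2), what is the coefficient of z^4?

(1 + z + z^2) has coefficients 1,1,1 for degrees 0…2.
(1 - 2z)^4 has coefficients 1,-8,24,-32,16 for degrees 0…4.
Finally multiplying by (1 + z + 2z^2), the product of all factors after the first has coefficients 1,-7,18,-24,32 for degrees 0…4.
[z^4] = 1·32 + 1·(-24) + 1·18 = 26.

26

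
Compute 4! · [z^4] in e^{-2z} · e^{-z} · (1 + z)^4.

The EGF product rule gives c_4 = Σ_{k_1+k_2+k_3=4} C(4; k_1,k_2,k_3) · ∏ g_i(k_i), where e^{-2z} gives (-2)^k; e^{-z} gives (-1)^k; (1+z)^4 gives the falling factorial (4)_k.
g_1(k) for k = 0…4: 1, -2, 4, -8, 16.
g_2(k) for k = 0…4: 1, -1, 1, -1, 1.
g_3(k) for k = 0…4: 1, 4, 12, 24, 24.
First combine the last two factors: h(k) = Σ_j C(k,j)·g_2(j)·g_3(k−j) for k = 0…4: 1, 3, 5, -1, -15.
c_4 = Σ_k C(4,k)·g_1(k)·h(4−k) = 1·1·(-15) + 4·(-2)·(-1) + 6·4·5 + 4·(-8)·3 + 1·16·1 = −15 + 8 + 120 − 96 + 16 = 33.

33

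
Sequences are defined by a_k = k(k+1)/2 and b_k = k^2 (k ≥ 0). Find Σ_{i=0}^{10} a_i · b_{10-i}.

2079

Write out a_i and b_{10-i} for i = 0,…,10 and sum the products.
Σ = 0·100 + 1·81 + 3·64 + 6·49 + 10·36 + 15·25 + 21·16 + 28·9 + 36·4 + 45·1 + 55·0 = 2079.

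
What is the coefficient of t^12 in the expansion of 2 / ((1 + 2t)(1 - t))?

5462

Partial fractions give a closed form: a_n = (4/3)·(-2)^n + (2/3)·1^n.
At n = 12: a_12 = 5462.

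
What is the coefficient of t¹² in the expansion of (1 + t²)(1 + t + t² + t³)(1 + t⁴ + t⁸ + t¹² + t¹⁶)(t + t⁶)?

4

(1 + t²) has coefficients 1,0,1 for degrees 0…2.
(1 + t + t² + t³) has coefficients 1,1,1,1,0,0,0,0,0,0,0,0,0 for degrees 0…12.
Multiplying by (1 + t⁴ + t⁸ + t¹² + t¹⁶) gives running coefficients 1,1,1,1,1,1,1,1,1,1,1,1,1 for degrees 0…12.
Finally multiplying by (t + t⁶), the product of all factors after the first has coefficients 0,1,1,1,1,1,2,2,2,2,2,2,2 for degrees 0…12.
[t¹²] = 1·2 + 1·2 = 4.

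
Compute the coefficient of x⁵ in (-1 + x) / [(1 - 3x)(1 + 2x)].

-78

Partial fractions give a closed form: a_n = (-2/5)·3^n + (-3/5)·(-2)^n.
At n = 5: a_5 = -78.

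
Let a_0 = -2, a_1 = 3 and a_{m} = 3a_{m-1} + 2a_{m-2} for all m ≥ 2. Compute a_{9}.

41973

The ordinary generating function has denominator 1 - 3q - 2q^2.
Iterating the recurrence: a_0,…,a_{9} = -2, 3, 5, 21, 73, 261, 929, 3309, 11785, 41973.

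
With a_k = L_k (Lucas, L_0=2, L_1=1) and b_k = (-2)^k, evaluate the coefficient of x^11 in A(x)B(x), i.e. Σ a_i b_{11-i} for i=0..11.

-4007

This is [x^11] in the product of the two ordinary generating functions.
Σ = 2·(-2048) + 1·1024 + 3·(-512) + 4·256 + 7·(-128) + 11·64 + 18·(-32) + 29·16 + 47·(-8) + 76·4 + 123·(-2) + 199·1 = -4007.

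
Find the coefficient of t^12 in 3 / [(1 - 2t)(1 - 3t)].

4758393

Partial fractions give a closed form: a_n = (-6)·2^n + (9)·3^n.
At n = 12: a_12 = 4758393.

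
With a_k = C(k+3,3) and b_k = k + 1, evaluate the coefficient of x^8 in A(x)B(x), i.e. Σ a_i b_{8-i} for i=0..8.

The convolution is the x^8 coefficient of A(x)B(x).
Σ = 1·9 + 4·8 + 10·7 + 20·6 + 35·5 + 56·4 + 84·3 + 120·2 + 165·1 = 1287.

1287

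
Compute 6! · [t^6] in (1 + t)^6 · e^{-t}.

The EGF product rule gives c_6 = Σ_{k_1+k_2=6} C(6; k_1,k_2) · ∏ g_i(k_i), where (1+t)^6 gives the falling factorial (6)_k; e^{-t} gives (-1)^k.
g_1(k) for k = 0…6: 1, 6, 30, 120, 360, 720, 720.
g_2(k) for k = 0…6: 1, -1, 1, -1, 1, -1, 1.
c_6 = Σ_k C(6,k)·g_1(k)·g_2(6−k) = 1·1·1 + 6·6·(-1) + 15·30·1 + 20·120·(-1) + 15·360·1 + 6·720·(-1) + 1·720·1 = 1 − 36 + 450 − 2400 + 5400 − 4320 + 720 = -185.

-185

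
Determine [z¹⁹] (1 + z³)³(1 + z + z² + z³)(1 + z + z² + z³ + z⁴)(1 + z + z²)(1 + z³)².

41

(1 + z³)³ has coefficients 1,0,0,3,0,0,3,0,0,1 for degrees 0…9.
(1 + z + z² + z³) has coefficients 1,1,1,1,0,0,0,0,0,0,0,0,0,0,0,0,0,0,0,0 for degrees 0…19.
Multiplying by (1 + z + z² + z³ + z⁴) gives running coefficients 1,2,3,4,4,3,2,1,0,0,0,0,0,0,0,0,0,0,0,0 for degrees 0…19.
Multiplying by (1 + z + z²) gives running coefficients 1,3,6,9,11,11,9,6,3,1,0,0,0,0,0,0,0,0,0,0 for degrees 0…19.
Finally multiplying by (1 + z³)², the product of all factors after the first has coefficients 1,3,6,11,17,23,28,31,31,28,23,17,11,6,3,1,0,0,0,0 for degrees 0…19.
[z¹⁹] = 1·0 + 3·0 + 3·6 + 1·23 = 41.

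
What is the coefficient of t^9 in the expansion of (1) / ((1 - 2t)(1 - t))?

1023

The denominator gives the recurrence a_n = 3a_(n−1) − 2a_(n−2) for n ≥ 2; the numerator fixes a_0 = 1, a_1 = 3.
Iterating: 1, 3, 7, 15, 31, 63, 127, 255, 511, 1023, so a_9 = 1023.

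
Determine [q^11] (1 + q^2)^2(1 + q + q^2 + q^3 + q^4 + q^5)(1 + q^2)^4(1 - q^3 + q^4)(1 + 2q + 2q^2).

(1 + q^2)^2 has coefficients 1,0,2,0,1 for degrees 0…4.
(1 + q + q^2 + q^3 + q^4 + q^5) has coefficients 1,1,1,1,1,1,0,0,0,0,0,0 for degrees 0…11.
Multiplying by (1 + q^2)^4 gives running coefficients 1,1,5,5,11,11,14,14,11,11,5,5 for degrees 0…11.
Multiplying by (1 - q^3 + q^4) gives running coefficients 1,1,5,4,11,7,14,8,11,8,5,8 for degrees 0…11.
Finally multiplying by (1 + 2q + 2q^2), the product of all factors after the first has coefficients 1,3,9,16,29,37,50,50,55,46,43,34 for degrees 0…11.
[q^11] = 1·34 + 2·46 + 1·50 = 176.

176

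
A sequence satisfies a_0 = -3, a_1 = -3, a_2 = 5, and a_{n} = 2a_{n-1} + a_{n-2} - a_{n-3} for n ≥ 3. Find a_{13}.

40362

The ordinary generating function has denominator 1 - 2y - y^2 + y^3.
Iterating the recurrence: a_0,…,a_{13} = -3, -3, 5, 10, 28, 61, 140, 313, 705, 1583, 3558, 7994, 17963, 40362.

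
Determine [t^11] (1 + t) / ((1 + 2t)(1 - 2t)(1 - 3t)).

The denominator gives the recurrence a_n = 3a_(n−1) + 4a_(n−2) − 12a_(n−3) for n ≥ 3; the numerator fixes a_0 = 1, a_1 = 4, a_2 = 16.
Iterating: 1, 4, 16, 52, 172, 532, 1660, 5044, 15388, 46420, 140284, 421876, so a_11 = 421876.

421876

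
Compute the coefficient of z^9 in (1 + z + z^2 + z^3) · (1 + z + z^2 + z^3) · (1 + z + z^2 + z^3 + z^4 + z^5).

6

(1 + z + z^2 + z^3) has coefficients 1,1,1,1 for degrees 0…3.
(1 + z + z^2 + z^3) has coefficients 1,1,1,1,0,0,0,0,0,0 for degrees 0…9.
Finally multiplying by (1 + z + z^2 + z^3 + z^4 + z^5), the product of all factors after the first has coefficients 1,2,3,4,4,4,3,2,1,0 for degrees 0…9.
[z^9] = 1·0 + 1·1 + 1·2 + 1·3 = 6.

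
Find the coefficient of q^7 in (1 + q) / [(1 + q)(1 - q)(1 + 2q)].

Partial fractions give a closed form: a_n = (1/3)·1^n + (2/3)·(-2)^n.
At n = 7: a_7 = -85.

-85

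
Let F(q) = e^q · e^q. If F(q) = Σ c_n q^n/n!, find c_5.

The EGF product rule gives c_5 = Σ_{k_1+k_2=5} C(5; k_1,k_2) · ∏ g_i(k_i), where e^q gives (1)^k; e^q gives (1)^k.
g_1(k) for k = 0…5: 1, 1, 1, 1, 1, 1.
g_2(k) for k = 0…5: 1, 1, 1, 1, 1, 1.
c_5 = Σ_k C(5,k)·g_1(k)·g_2(5−k) = 1·1·1 + 5·1·1 + 10·1·1 + 10·1·1 + 5·1·1 + 1·1·1 = 1 + 5 + 10 + 10 + 5 + 1 = 32.

32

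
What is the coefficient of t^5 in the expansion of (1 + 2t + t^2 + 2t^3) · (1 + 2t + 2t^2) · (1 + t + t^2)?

18

(1 + 2t + t^2 + 2t^3) has coefficients 1,2,1,2 for degrees 0…3.
(1 + 2t + 2t^2) has coefficients 1,2,2,0,0,0 for degrees 0…5.
Finally multiplying by (1 + t + t^2), the product of all factors after the first has coefficients 1,3,5,4,2,0 for degrees 0…5.
[t^5] = 1·0 + 2·2 + 1·4 + 2·5 = 18.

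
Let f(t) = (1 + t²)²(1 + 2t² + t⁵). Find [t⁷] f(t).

(1 + t²)² has coefficients 1,0,2,0,1 for degrees 0…4.
(1 + 2t² + t⁵) has coefficients 1,0,2,0,0,1,0,0 for degrees 0…7.
[t⁷] = 1·0 + 2·1 + 1·0 = 2.

2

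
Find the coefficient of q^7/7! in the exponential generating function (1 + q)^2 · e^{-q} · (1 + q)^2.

The EGF product rule gives c_7 = Σ_{k_1+k_2+k_3=7} C(7; k_1,k_2,k_3) · ∏ g_i(k_i), where (1+q)^2 gives the falling factorial (2)_k; e^{-q} gives (-1)^k; (1+q)^2 gives the falling factorial (2)_k.
g_1(k) for k = 0…7: 1, 2, 2, 0, 0, 0, 0, 0.
g_2(k) for k = 0…7: 1, -1, 1, -1, 1, -1, 1, -1.
g_3(k) for k = 0…7: 1, 2, 2, 0, 0, 0, 0, 0.
First combine the last two factors: h(k) = Σ_j C(k,j)·g_2(j)·g_3(k−j) for k = 0…7: 1, 1, -1, -1, 5, -11, 19, -29.
c_7 = Σ_k C(7,k)·g_1(k)·h(7−k) = 1·1·(-29) + 7·2·19 + 21·2·(-11) = −29 + 266 − 462 = -225.

-225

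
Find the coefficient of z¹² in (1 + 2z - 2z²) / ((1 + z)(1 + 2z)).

-4093

The denominator gives the recurrence a_n = −3a_(n−1) − 2a_(n−2) for n ≥ 3; the numerator fixes a_0 = 1, a_1 = -1, a_2 = -1.
Iterating: 1, -1, -1, 5, -13, 29, -61, 125, -253, 509, -1021, 2045, -4093, so a_12 = -4093.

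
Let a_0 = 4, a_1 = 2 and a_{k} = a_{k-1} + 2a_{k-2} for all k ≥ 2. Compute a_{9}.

1022

The ordinary generating function has denominator 1 - x - 2x^2.
Iterating the recurrence: a_0,…,a_{9} = 4, 2, 10, 14, 34, 62, 130, 254, 514, 1022.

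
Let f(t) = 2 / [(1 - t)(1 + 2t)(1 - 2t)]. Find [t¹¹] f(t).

2730

The denominator gives the recurrence a_n = a_(n−1) + 4a_(n−2) − 4a_(n−3) for n ≥ 3; the numerator fixes a_0 = 2, a_1 = 2, a_2 = 10.
Iterating: 2, 2, 10, 10, 42, 42, 170, 170, 682, 682, 2730, 2730, so a_11 = 2730.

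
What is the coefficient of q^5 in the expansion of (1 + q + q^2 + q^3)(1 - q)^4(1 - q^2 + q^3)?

(1 + q + q^2 + q^3) has coefficients 1,1,1,1 for degrees 0…3.
(1 - q)^4 has coefficients 1,-4,6,-4,1,0 for degrees 0…5.
Finally multiplying by (1 - q^2 + q^3), the product of all factors after the first has coefficients 1,-4,5,1,-9,10 for degrees 0…5.
[q^5] = 1·10 + 1·(-9) + 1·1 + 1·5 = 7.

7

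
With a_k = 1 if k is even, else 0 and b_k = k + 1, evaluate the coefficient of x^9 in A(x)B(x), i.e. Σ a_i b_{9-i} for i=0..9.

30

The convolution is the x^9 coefficient of A(x)B(x).
Σ = 1·10 + 0·9 + 1·8 + 0·7 + 1·6 + 0·5 + 1·4 + 0·3 + 1·2 + 0·1 = 30.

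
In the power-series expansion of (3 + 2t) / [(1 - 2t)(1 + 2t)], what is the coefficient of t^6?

The denominator gives the recurrence a_n = 4a_(n−2) for n ≥ 3; the numerator fixes a_0 = 3, a_1 = 2, a_2 = 12.
Iterating: 3, 2, 12, 8, 48, 32, 192, so a_6 = 192.

192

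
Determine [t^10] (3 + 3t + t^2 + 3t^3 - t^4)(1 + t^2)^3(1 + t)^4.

(3 + 3t + t^2 + 3t^3 - t^4) has coefficients 3,3,1,3,-1 for degrees 0…4.
(1 + t^2)^3 has coefficients 1,0,3,0,3,0,1,0,0,0,0 for degrees 0…10.
Finally multiplying by (1 + t)^4, the product of all factors after the first has coefficients 1,4,9,16,22,24,22,16,9,4,1 for degrees 0…10.
[t^10] = 3·1 + 3·4 + 1·9 + 3·16 − 1·22 = 50.

50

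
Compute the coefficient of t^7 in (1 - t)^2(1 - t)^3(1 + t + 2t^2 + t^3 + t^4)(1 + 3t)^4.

-34

(1 - t)^2 has coefficients 1,-2,1 for degrees 0…2.
(1 - t)^3 has coefficients 1,-3,3,-1,0,0,0,0 for degrees 0…7.
Multiplying by (1 + t + 2t^2 + t^3 + t^4) gives running coefficients 1,-2,2,-3,3,-2,2,-1 for degrees 0…7.
Finally multiplying by (1 + 3t)^4, the product of all factors after the first has coefficients 1,10,32,21,-60,-74,-22,-4 for degrees 0…7.
[t^7] = 1·(-4) − 2·(-22) + 1·(-74) = -34.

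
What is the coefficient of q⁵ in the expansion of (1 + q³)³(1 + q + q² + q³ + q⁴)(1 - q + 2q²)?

(1 + q³)³ has coefficients 1,0,0,3,0,0 for degrees 0…5.
(1 + q + q² + q³ + q⁴) has coefficients 1,1,1,1,1,0 for degrees 0…5.
Finally multiplying by (1 - q + 2q²), the product of all factors after the first has coefficients 1,0,2,2,2,1 for degrees 0…5.
[q⁵] = 1·1 + 3·2 = 7.

7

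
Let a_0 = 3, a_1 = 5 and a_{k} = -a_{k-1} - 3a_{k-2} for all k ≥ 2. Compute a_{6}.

The ordinary generating function has denominator 1 + z + 3z^2.
Iterating the recurrence: a_0,…,a_{6} = 3, 5, -14, -1, 43, -40, -89.

-89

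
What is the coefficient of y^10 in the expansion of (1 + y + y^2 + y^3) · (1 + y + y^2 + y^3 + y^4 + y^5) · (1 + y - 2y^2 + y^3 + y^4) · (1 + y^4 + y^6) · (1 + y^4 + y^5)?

(1 + y + y^2 + y^3) has coefficients 1,1,1,1 for degrees 0…3.
(1 + y + y^2 + y^3 + y^4 + y^5) has coefficients 1,1,1,1,1,1,0,0,0,0,0 for degrees 0…10.
Multiplying by (1 + y - 2y^2 + y^3 + y^4) gives running coefficients 1,2,0,1,2,2,1,0,2,1,0 for degrees 0…10.
Multiplying by (1 + y^4 + y^6) gives running coefficients 1,2,0,1,3,4,2,3,4,4,3 for degrees 0…10.
Finally multiplying by (1 + y^4 + y^5), the product of all factors after the first has coefficients 1,2,0,1,4,7,4,4,8,11,9 for degrees 0…10.
[y^10] = 1·9 + 1·11 + 1·8 + 1·4 = 32.

32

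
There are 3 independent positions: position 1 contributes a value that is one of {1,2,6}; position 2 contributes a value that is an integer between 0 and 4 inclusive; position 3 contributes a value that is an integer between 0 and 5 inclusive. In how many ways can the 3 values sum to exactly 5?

The generating function for the choices is (x + x^2 + x^6)·(1 + x + x^2 + x^3 + x^4)·(1 + x + x^2 + x^3 + x^4 + x^5); the count is [x^5].
(x + x^2 + x^6) has coefficients 0,1,1,0,0,0 for degrees 0…5.
(1 + x + x^2 + x^3 + x^4) has coefficients 1,1,1,1,1,0 for degrees 0…5.
Finally multiplying by (1 + x + x^2 + x^3 + x^4 + x^5), the product of all factors after the first has coefficients 1,2,3,4,5,5 for degrees 0…5.
[x^5] = 1·5 + 1·4 = 9.

9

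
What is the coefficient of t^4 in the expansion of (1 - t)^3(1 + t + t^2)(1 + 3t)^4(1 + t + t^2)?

-49

(1 - t)^3 has coefficients 1,-3,3,-1 for degrees 0…3.
(1 + t + t^2) has coefficients 1,1,1,0,0 for degrees 0…4.
Multiplying by (1 + 3t)^4 gives running coefficients 1,13,67,174,243 for degrees 0…4.
Finally multiplying by (1 + t + t^2), the product of all factors after the first has coefficients 1,14,81,254,484 for degrees 0…4.
[t^4] = 1·484 − 3·254 + 3·81 − 1·14 = -49.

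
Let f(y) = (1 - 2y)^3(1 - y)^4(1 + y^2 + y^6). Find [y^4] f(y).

(1 - 2y)^3 has coefficients 1,-6,12,-8 for degrees 0…3.
(1 - y)^4 has coefficients 1,-4,6,-4,1 for degrees 0…4.
Finally multiplying by (1 + y^2 + y^6), the product of all factors after the first has coefficients 1,-4,7,-8,7 for degrees 0…4.
[y^4] = 1·7 − 6·(-8) + 12·7 − 8·(-4) = 171.

171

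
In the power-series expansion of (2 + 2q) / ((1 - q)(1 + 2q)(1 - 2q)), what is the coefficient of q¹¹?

5460

The denominator gives the recurrence a_n = a_(n−1) + 4a_(n−2) − 4a_(n−3) for n ≥ 3; the numerator fixes a_0 = 2, a_1 = 4, a_2 = 12.
Iterating: 2, 4, 12, 20, 52, 84, 212, 340, 852, 1364, 3412, 5460, so a_11 = 5460.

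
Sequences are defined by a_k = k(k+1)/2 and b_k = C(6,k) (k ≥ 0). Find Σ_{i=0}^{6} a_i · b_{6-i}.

432

The convolution is the t^6 coefficient of A(t)B(t).
Σ = 0·1 + 1·6 + 3·15 + 6·20 + 10·15 + 15·6 + 21·1 = 432.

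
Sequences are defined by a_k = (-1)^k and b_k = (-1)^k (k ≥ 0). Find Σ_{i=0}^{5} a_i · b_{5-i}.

Write out a_i and b_{5-i} for i = 0,…,5 and sum the products.
Σ = 1·(-1) − 1·1 + 1·(-1) − 1·1 + 1·(-1) − 1·1 = -6.

-6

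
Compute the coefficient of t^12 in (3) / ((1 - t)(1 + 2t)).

The denominator gives the recurrence a_n = −a_(n−1) + 2a_(n−2) for n ≥ 2; the numerator fixes a_0 = 3, a_1 = -3.
Iterating: 3, -3, 9, -15, 33, -63, 129, -255, 513, -1023, 2049, -4095, 8193, so a_12 = 8193.

8193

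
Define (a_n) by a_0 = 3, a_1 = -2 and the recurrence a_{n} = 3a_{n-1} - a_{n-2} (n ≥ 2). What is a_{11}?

-55717

The ordinary generating function has denominator 1 - 3z + z^2.
Iterating the recurrence: a_0,…,a_{11} = 3, -2, -9, -25, -66, -173, -453, -1186, -3105, -8129, -21282, -55717.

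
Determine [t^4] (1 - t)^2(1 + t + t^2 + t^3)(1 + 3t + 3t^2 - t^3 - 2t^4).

-2

(1 - t)^2 has coefficients 1,-2,1 for degrees 0…2.
(1 + t + t^2 + t^3) has coefficients 1,1,1,1,0 for degrees 0…4.
Finally multiplying by (1 + 3t + 3t^2 - t^3 - 2t^4), the product of all factors after the first has coefficients 1,4,7,6,3 for degrees 0…4.
[t^4] = 1·3 − 2·6 + 1·7 = -2.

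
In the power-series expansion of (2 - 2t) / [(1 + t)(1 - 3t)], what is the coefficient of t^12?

531442

The denominator gives the recurrence a_n = 2a_(n−1) + 3a_(n−2) for n ≥ 3; the numerator fixes a_0 = 2, a_1 = 2, a_2 = 10.
Iterating: 2, 2, 10, 26, 82, 242, 730, 2186, 6562, 19682, 59050, 177146, 531442, so a_12 = 531442.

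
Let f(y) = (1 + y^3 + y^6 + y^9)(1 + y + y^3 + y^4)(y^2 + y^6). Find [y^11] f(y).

2

(1 + y^3 + y^6 + y^9) has coefficients 1,0,0,1,0,0,1,0,0,1 for degrees 0…9.
(1 + y + y^3 + y^4) has coefficients 1,1,0,1,1,0,0,0,0,0,0,0 for degrees 0…11.
Finally multiplying by (y^2 + y^6), the product of all factors after the first has coefficients 0,0,1,1,0,1,2,1,0,1,1,0 for degrees 0…11.
[y^11] = 1·0 + 1·0 + 1·1 + 1·1 = 2.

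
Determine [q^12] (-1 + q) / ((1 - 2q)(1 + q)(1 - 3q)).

-794431

Partial fractions give a closed form: a_n = (2/3)·2^n + (-1/6)·(-1)^n + (-3/2)·3^n.
At n = 12: a_12 = -794431.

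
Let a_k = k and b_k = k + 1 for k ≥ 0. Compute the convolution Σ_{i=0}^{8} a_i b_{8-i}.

This is [x^8] in the product of the two ordinary generating functions.
Σ = 0·9 + 1·8 + 2·7 + 3·6 + 4·5 + 5·4 + 6·3 + 7·2 + 8·1 = 120.

120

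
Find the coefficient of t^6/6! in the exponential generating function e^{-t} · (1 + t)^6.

The EGF product rule gives c_6 = Σ_{k_1+k_2=6} C(6; k_1,k_2) · ∏ g_i(k_i), where e^{-t} gives (-1)^k; (1+t)^6 gives the falling factorial (6)_k.
g_1(k) for k = 0…6: 1, -1, 1, -1, 1, -1, 1.
g_2(k) for k = 0…6: 1, 6, 30, 120, 360, 720, 720.
c_6 = Σ_k C(6,k)·g_1(k)·g_2(6−k) = 1·1·720 + 6·(-1)·720 + 15·1·360 + 20·(-1)·120 + 15·1·30 + 6·(-1)·6 + 1·1·1 = 720 − 4320 + 5400 − 2400 + 450 − 36 + 1 = -185.

-185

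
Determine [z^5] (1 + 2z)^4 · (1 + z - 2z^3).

(1 + 2z)^4 has coefficients 1,8,24,32,16 for degrees 0…4.
(1 + z - 2z^3) has coefficients 1,1,0,-2,0,0 for degrees 0…5.
[z^5] = 1·0 + 8·0 + 24·(-2) + 32·0 + 16·1 = -32.

-32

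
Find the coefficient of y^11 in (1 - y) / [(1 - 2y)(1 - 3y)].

The denominator gives the recurrence a_n = 5a_(n−1) − 6a_(n−2) for n ≥ 3; the numerator fixes a_0 = 1, a_1 = 4, a_2 = 14.
Iterating: 1, 4, 14, 46, 146, 454, 1394, 4246, 12866, 38854, 117074, 352246, so a_11 = 352246.

352246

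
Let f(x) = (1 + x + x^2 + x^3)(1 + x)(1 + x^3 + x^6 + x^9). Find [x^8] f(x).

2

(1 + x + x^2 + x^3) has coefficients 1,1,1,1 for degrees 0…3.
(1 + x) has coefficients 1,1,0,0,0,0,0,0,0 for degrees 0…8.
Finally multiplying by (1 + x^3 + x^6 + x^9), the product of all factors after the first has coefficients 1,1,0,1,1,0,1,1,0 for degrees 0…8.
[x^8] = 1·0 + 1·1 + 1·1 + 1·0 = 2.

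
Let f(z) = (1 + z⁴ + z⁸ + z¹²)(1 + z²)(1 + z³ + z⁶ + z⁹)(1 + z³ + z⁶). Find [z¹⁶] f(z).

(1 + z⁴ + z⁸ + z¹²) has coefficients 1,0,0,0,1,0,0,0,1,0,0,0,1 for degrees 0…12.
(1 + z²) has coefficients 1,0,1,0,0,0,0,0,0,0,0,0,0,0,0,0,0 for degrees 0…16.
Multiplying by (1 + z³ + z⁶ + z⁹) gives running coefficients 1,0,1,1,0,1,1,0,1,1,0,1,0,0,0,0,0 for degrees 0…16.
Finally multiplying by (1 + z³ + z⁶), the product of all factors after the first has coefficients 1,0,1,2,0,2,3,0,3,3,0,3,2,0,2,1,0 for degrees 0…16.
[z¹⁶] = 1·0 + 1·2 + 1·3 + 1·0 = 5.

5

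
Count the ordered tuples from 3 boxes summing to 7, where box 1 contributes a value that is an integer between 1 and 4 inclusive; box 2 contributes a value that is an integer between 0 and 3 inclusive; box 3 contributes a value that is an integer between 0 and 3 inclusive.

The generating function for the choices is (z + z² + z³ + z⁴)·(1 + z + z² + z³)·(1 + z + z² + z³); the count is [z⁷].
(z + z² + z³ + z⁴) has coefficients 0,1,1,1,1 for degrees 0…4.
(1 + z + z² + z³) has coefficients 1,1,1,1,0,0,0,0 for degrees 0…7.
Finally multiplying by (1 + z + z² + z³), the product of all factors after the first has coefficients 1,2,3,4,3,2,1,0 for degrees 0…7.
[z⁷] = 1·1 + 1·2 + 1·3 + 1·4 = 10.

10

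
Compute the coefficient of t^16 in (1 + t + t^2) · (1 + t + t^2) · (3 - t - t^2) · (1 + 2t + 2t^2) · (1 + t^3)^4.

(1 + t + t^2) has coefficients 1,1,1 for degrees 0…2.
(1 + t + t^2) has coefficients 1,1,1,0,0,0,0,0,0,0,0,0,0,0,0,0,0 for degrees 0…16.
Multiplying by (3 - t - t^2) gives running coefficients 3,2,1,-2,-1,0,0,0,0,0,0,0,0,0,0,0,0 for degrees 0…16.
Multiplying by (1 + 2t + 2t^2) gives running coefficients 3,8,11,4,-3,-6,-2,0,0,0,0,0,0,0,0,0,0 for degrees 0…16.
Finally multiplying by (1 + t^3)^4, the product of all factors after the first has coefficients 3,8,11,16,29,38,32,36,42,28,14,8,7,-4,-13,-4,-3 for degrees 0…16.
[t^16] = 1·(-3) + 1·(-4) + 1·(-13) = -20.

-20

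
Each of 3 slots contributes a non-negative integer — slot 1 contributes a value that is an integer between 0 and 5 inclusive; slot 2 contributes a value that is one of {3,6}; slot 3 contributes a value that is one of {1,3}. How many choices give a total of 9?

4

The generating function for the choices is (1 + t + t^2 + t^3 + t^4 + t^5)·(t^3 + t^6)·(t + t^3); the count is [t^9].
(1 + t + t^2 + t^3 + t^4 + t^5) has coefficients 1,1,1,1,1,1 for degrees 0…5.
(t^3 + t^6) has coefficients 0,0,0,1,0,0,1,0,0,0 for degrees 0…9.
Finally multiplying by (t + t^3), the product of all factors after the first has coefficients 0,0,0,0,1,0,1,1,0,1 for degrees 0…9.
[t^9] = 1·1 + 1·0 + 1·1 + 1·1 + 1·0 + 1·1 = 4.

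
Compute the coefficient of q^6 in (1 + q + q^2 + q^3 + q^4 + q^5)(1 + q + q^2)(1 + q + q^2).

8

(1 + q + q^2 + q^3 + q^4 + q^5) has coefficients 1,1,1,1,1,1 for degrees 0…5.
(1 + q + q^2) has coefficients 1,1,1,0,0,0,0 for degrees 0…6.
Finally multiplying by (1 + q + q^2), the product of all factors after the first has coefficients 1,2,3,2,1,0,0 for degrees 0…6.
[q^6] = 1·0 + 1·0 + 1·1 + 1·2 + 1·3 + 1·2 = 8.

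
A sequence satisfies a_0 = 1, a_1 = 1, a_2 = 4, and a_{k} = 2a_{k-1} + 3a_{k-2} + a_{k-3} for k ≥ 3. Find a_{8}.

The ordinary generating function has denominator 1 - 2y - 3y^2 - y^3.
Iterating the recurrence: a_0,…,a_{8} = 1, 1, 4, 12, 37, 114, 351, 1081, 3329.

3329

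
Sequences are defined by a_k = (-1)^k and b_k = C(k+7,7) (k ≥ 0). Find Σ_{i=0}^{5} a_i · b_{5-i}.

Write out a_i and b_{5-i} for i = 0,…,5 and sum the products.
Σ = 1·792 − 1·330 + 1·120 − 1·36 + 1·8 − 1·1 = 553.

553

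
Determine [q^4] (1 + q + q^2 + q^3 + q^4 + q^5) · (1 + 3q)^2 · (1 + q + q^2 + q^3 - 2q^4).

53

(1 + q + q^2 + q^3 + q^4 + q^5) has coefficients 1,1,1,1,1 for degrees 0…4.
(1 + 3q)^2 has coefficients 1,6,9,0,0 for degrees 0…4.
Finally multiplying by (1 + q + q^2 + q^3 - 2q^4), the product of all factors after the first has coefficients 1,7,16,16,13 for degrees 0…4.
[q^4] = 1·13 + 1·16 + 1·16 + 1·7 + 1·1 = 53.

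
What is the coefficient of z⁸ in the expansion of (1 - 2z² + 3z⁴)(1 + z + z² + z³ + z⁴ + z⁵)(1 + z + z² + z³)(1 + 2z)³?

(1 - 2z² + 3z⁴) has coefficients 1,0,-2,0,3 for degrees 0…4.
(1 + z + z² + z³ + z⁴ + z⁵) has coefficients 1,1,1,1,1,1,0,0,0 for degrees 0…8.
Multiplying by (1 + z + z² + z³) gives running coefficients 1,2,3,4,4,4,3,2,1 for degrees 0…8.
Finally multiplying by (1 + 2z)³, the product of all factors after the first has coefficients 1,8,27,54,80,100,107,100,81 for degrees 0…8.
[z⁸] = 1·81 − 2·107 + 3·80 = 107.

107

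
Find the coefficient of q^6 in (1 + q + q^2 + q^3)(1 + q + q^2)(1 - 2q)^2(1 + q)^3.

(1 + q + q^2 + q^3) has coefficients 1,1,1,1 for degrees 0…3.
(1 + q + q^2) has coefficients 1,1,1,0,0,0,0 for degrees 0…6.
Multiplying by (1 - 2q)^2 gives running coefficients 1,-3,1,0,4,0,0 for degrees 0…6.
Finally multiplying by (1 + q)^3, the product of all factors after the first has coefficients 1,0,-5,-5,4,13,12 for degrees 0…6.
[q^6] = 1·12 + 1·13 + 1·4 + 1·(-5) = 24.

24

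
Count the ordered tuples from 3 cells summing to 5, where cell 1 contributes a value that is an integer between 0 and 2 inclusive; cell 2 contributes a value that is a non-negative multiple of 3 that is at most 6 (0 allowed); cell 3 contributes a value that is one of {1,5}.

2

The generating function for the choices is (1 + y + y^2)·(1 + y^3 + y^6)·(y + y^5); the count is [y^5].
(1 + y + y^2) has coefficients 1,1,1 for degrees 0…2.
(1 + y^3 + y^6) has coefficients 1,0,0,1,0,0 for degrees 0…5.
Finally multiplying by (y + y^5), the product of all factors after the first has coefficients 0,1,0,0,1,1 for degrees 0…5.
[y^5] = 1·1 + 1·1 + 1·0 = 2.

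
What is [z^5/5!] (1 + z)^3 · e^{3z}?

3618

The EGF product rule gives c_5 = Σ_{k_1+k_2=5} C(5; k_1,k_2) · ∏ g_i(k_i), where (1+z)^3 gives the falling factorial (3)_k; e^{3z} gives (3)^k.
g_1(k) for k = 0…5: 1, 3, 6, 6, 0, 0.
g_2(k) for k = 0…5: 1, 3, 9, 27, 81, 243.
c_5 = Σ_k C(5,k)·g_1(k)·g_2(5−k) = 1·1·243 + 5·3·81 + 10·6·27 + 10·6·9 = 243 + 1215 + 1620 + 540 = 3618.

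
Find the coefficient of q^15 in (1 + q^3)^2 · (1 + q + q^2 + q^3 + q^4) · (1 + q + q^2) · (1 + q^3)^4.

71

(1 + q^3)^2 has coefficients 1,0,0,2,0,0,1 for degrees 0…6.
(1 + q + q^2 + q^3 + q^4) has coefficients 1,1,1,1,1,0,0,0,0,0,0,0,0,0,0,0 for degrees 0…15.
Multiplying by (1 + q + q^2) gives running coefficients 1,2,3,3,3,2,1,0,0,0,0,0,0,0,0,0 for degrees 0…15.
Finally multiplying by (1 + q^3)^4, the product of all factors after the first has coefficients 1,2,3,7,11,14,19,24,26,26,26,24,19,14,11,7 for degrees 0…15.
[q^15] = 1·7 + 2·19 + 1·26 = 71.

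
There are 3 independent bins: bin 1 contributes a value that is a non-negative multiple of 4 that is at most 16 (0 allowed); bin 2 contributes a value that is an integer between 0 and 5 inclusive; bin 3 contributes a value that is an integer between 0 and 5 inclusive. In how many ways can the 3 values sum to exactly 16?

The generating function for the choices is (1 + q⁴ + q⁸ + q¹² + q¹⁶)·(1 + q + q² + q³ + q⁴ + q⁵)·(1 + q + q² + q³ + q⁴ + q⁵); the count is [q¹⁶].
(1 + q⁴ + q⁸ + q¹² + q¹⁶) has coefficients 1,0,0,0,1,0,0,0,1,0,0,0,1,0,0,0,1 for degrees 0…16.
(1 + q + q² + q³ + q⁴ + q⁵) has coefficients 1,1,1,1,1,1,0,0,0,0,0,0,0,0,0,0,0 for degrees 0…16.
Finally multiplying by (1 + q + q² + q³ + q⁴ + q⁵), the product of all factors after the first has coefficients 1,2,3,4,5,6,5,4,3,2,1,0,0,0,0,0,0 for degrees 0…16.
[q¹⁶] = 1·0 + 1·0 + 1·3 + 1·5 + 1·1 = 9.

9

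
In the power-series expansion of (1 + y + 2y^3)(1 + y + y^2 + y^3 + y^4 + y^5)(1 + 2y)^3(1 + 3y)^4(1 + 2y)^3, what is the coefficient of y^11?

654078

(1 + y + 2y^3) has coefficients 1,1,0,2 for degrees 0…3.
(1 + y + y^2 + y^3 + y^4 + y^5) has coefficients 1,1,1,1,1,1,0,0,0,0,0,0 for degrees 0…11.
Multiplying by (1 + 2y)^3 gives running coefficients 1,7,19,27,27,27,26,20,8,0,0,0 for degrees 0…11.
Multiplying by (1 + 3y)^4 gives running coefficients 1,19,157,741,2214,4428,6263,6893,6755,6171,4698,2484 for degrees 0…11.
Finally multiplying by (1 + 2y)^3, the product of all factors after the first has coefficients 1,25,283,1919,8696,27860,65327,115319,158693,179521,177928,158764 for degrees 0…11.
[y^11] = 1·158764 + 1·177928 + 2·158693 = 654078.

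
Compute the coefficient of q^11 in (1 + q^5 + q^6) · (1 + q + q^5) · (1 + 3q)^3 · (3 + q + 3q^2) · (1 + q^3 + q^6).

980

(1 + q^5 + q^6) has coefficients 1,0,0,0,0,1,1 for degrees 0…6.
(1 + q + q^5) has coefficients 1,1,0,0,0,1,0,0,0,0,0,0 for degrees 0…11.
Multiplying by (1 + 3q)^3 gives running coefficients 1,10,36,54,27,1,9,27,27,0,0,0 for degrees 0…11.
Multiplying by (3 + q + 3q^2) gives running coefficients 3,31,121,228,243,192,109,93,135,108,81,0 for degrees 0…11.
Finally multiplying by (1 + q^3 + q^6), the product of all factors after the first has coefficients 3,31,121,231,274,313,340,367,448,445,417,327 for degrees 0…11.
[q^11] = 1·327 + 1·340 + 1·313 = 980.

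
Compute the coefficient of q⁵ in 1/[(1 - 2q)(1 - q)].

The denominator gives the recurrence a_n = 3a_(n−1) − 2a_(n−2) for n ≥ 2; the numerator fixes a_0 = 1, a_1 = 3.
Iterating: 1, 3, 7, 15, 31, 63, so a_5 = 63.

63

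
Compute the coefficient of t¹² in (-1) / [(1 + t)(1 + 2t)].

-8191

Partial fractions give a closed form: a_n = (1)·(-1)^n + (-2)·(-2)^n.
At n = 12: a_12 = -8191.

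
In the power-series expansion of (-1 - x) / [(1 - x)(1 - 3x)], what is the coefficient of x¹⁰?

Partial fractions give a closed form: a_n = (1)·1^n + (-2)·3^n.
At n = 10: a_10 = -118097.

-118097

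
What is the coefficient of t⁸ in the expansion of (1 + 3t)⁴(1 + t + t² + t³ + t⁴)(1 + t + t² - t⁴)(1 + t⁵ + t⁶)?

(1 + 3t)⁴ has coefficients 1,12,54,108,81 for degrees 0…4.
(1 + t + t² + t³ + t⁴) has coefficients 1,1,1,1,1,0,0,0,0 for degrees 0…8.
Multiplying by (1 + t + t² - t⁴) gives running coefficients 1,2,3,3,2,1,0,-1,-1 for degrees 0…8.
Finally multiplying by (1 + t⁵ + t⁶), the product of all factors after the first has coefficients 1,2,3,3,2,2,3,4,5 for degrees 0…8.
[t⁸] = 1·5 + 12·4 + 54·3 + 108·2 + 81·2 = 593.

593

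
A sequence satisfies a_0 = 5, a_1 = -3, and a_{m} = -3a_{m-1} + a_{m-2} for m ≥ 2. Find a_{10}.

193361

The ordinary generating function has denominator 1 + 3z - z^2.
Iterating the recurrence: a_0,…,a_{10} = 5, -3, 14, -45, 149, -492, 1625, -5367, 17726, -58545, 193361.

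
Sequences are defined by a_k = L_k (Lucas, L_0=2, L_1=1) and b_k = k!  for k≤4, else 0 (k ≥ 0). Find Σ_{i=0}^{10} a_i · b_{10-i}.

This is [x^10] in the product of the two ordinary generating functions.
Σ = 2·0 + 1·0 + 3·0 + 4·0 + 7·0 + 11·0 + 18·24 + 29·6 + 47·2 + 76·1 + 123·1 = 899.

899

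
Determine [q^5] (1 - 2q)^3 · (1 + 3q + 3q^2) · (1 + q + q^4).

(1 - 2q)^3 has coefficients 1,-6,12,-8 for degrees 0…3.
(1 + 3q + 3q^2) has coefficients 1,3,3,0,0,0 for degrees 0…5.
Finally multiplying by (1 + q + q^4), the product of all factors after the first has coefficients 1,4,6,3,1,3 for degrees 0…5.
[q^5] = 1·3 − 6·1 + 12·3 − 8·6 = -15.

-15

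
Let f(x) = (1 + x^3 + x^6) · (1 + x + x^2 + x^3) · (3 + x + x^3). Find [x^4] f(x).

6

(1 + x^3 + x^6) has coefficients 1,0,0,1,0 for degrees 0…4.
(1 + x + x^2 + x^3) has coefficients 1,1,1,1,0 for degrees 0…4.
Finally multiplying by (3 + x + x^3), the product of all factors after the first has coefficients 3,4,4,5,2 for degrees 0…4.
[x^4] = 1·2 + 1·4 = 6.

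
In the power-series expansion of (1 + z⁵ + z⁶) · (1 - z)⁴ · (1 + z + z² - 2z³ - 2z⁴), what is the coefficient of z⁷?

6

(1 + z⁵ + z⁶) has coefficients 1,0,0,0,0,1,1 for degrees 0…6.
(1 - z)⁴ has coefficients 1,-4,6,-4,1,0,0,0 for degrees 0…7.
Finally multiplying by (1 + z + z² - 2z³ - 2z⁴), the product of all factors after the first has coefficients 1,-3,3,-4,9,-7,-3,6 for degrees 0…7.
[z⁷] = 1·6 + 1·3 + 1·(-3) = 6.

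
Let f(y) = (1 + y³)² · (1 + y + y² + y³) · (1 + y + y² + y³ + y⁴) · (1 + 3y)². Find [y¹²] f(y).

74

(1 + y³)² has coefficients 1,0,0,2,0,0,1 for degrees 0…6.
(1 + y + y² + y³) has coefficients 1,1,1,1,0,0,0,0,0,0,0,0,0 for degrees 0…12.
Multiplying by (1 + y + y² + y³ + y⁴) gives running coefficients 1,2,3,4,4,3,2,1,0,0,0,0,0 for degrees 0…12.
Finally multiplying by (1 + 3y)², the product of all factors after the first has coefficients 1,8,24,40,55,63,56,40,24,9,0,0,0 for degrees 0…12.
[y¹²] = 1·0 + 2·9 + 1·56 = 74.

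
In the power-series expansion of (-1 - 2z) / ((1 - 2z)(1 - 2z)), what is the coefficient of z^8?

The denominator gives the recurrence a_n = 4a_(n−1) − 4a_(n−2) for n ≥ 2; the numerator fixes a_0 = -1, a_1 = -6.
Iterating: -1, -6, -20, -56, -144, -352, -832, -1920, -4352, so a_8 = -4352.

-4352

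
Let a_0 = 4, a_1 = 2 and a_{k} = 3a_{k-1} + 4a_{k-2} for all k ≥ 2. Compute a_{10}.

The ordinary generating function has denominator 1 - 3t - 4t^2.
Iterating the recurrence: a_0,…,a_{10} = 4, 2, 22, 74, 310, 1226, 4918, 19658, 78646, 314570, 1258294.

1258294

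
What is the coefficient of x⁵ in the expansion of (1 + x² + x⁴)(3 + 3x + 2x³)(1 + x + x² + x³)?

(1 + x² + x⁴) has coefficients 1,0,1,0,1 for degrees 0…4.
(3 + 3x + 2x³) has coefficients 3,3,0,2,0,0 for degrees 0…5.
Finally multiplying by (1 + x + x² + x³), the product of all factors after the first has coefficients 3,6,6,8,5,2 for degrees 0…5.
[x⁵] = 1·2 + 1·8 + 1·6 = 16.

16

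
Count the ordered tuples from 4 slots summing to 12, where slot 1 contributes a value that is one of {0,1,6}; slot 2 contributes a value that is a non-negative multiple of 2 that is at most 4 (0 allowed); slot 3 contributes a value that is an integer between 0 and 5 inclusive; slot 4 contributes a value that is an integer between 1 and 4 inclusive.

16

The generating function for the choices is (1 + y + y^6)·(1 + y^2 + y^4)·(1 + y + y^2 + y^3 + y^4 + y^5)·(y + y^2 + y^3 + y^4); the count is [y^12].
(1 + y + y^6) has coefficients 1,1,0,0,0,0,1 for degrees 0…6.
(1 + y^2 + y^4) has coefficients 1,0,1,0,1,0,0,0,0,0,0,0,0 for degrees 0…12.
Multiplying by (1 + y + y^2 + y^3 + y^4 + y^5) gives running coefficients 1,1,2,2,3,3,2,2,1,1,0,0,0 for degrees 0…12.
Finally multiplying by (y + y^2 + y^3 + y^4), the product of all factors after the first has coefficients 0,1,2,4,6,8,10,10,10,8,6,4,2 for degrees 0…12.
[y^12] = 1·2 + 1·4 + 1·10 = 16.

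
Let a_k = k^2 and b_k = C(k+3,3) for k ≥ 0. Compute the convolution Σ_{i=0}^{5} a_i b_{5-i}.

294

This is [x^5] in the product of the two ordinary generating functions.
Σ = 0·56 + 1·35 + 4·20 + 9·10 + 16·4 + 25·1 = 294.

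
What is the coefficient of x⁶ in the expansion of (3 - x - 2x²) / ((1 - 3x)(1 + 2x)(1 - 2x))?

3118

Partial fractions give a closed form: a_n = (22/5)·3^n + (3/5)·(-2)^n + (-2)·2^n.
At n = 6: a_6 = 3118.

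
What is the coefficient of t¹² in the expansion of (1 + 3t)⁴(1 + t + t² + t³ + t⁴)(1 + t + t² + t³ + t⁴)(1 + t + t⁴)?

1375

(1 + 3t)⁴ has coefficients 1,12,54,108,81 for degrees 0…4.
(1 + t + t² + t³ + t⁴) has coefficients 1,1,1,1,1,0,0,0,0,0,0,0,0 for degrees 0…12.
Multiplying by (1 + t + t² + t³ + t⁴) gives running coefficients 1,2,3,4,5,4,3,2,1,0,0,0,0 for degrees 0…12.
Finally multiplying by (1 + t + t⁴), the product of all factors after the first has coefficients 1,3,5,7,10,11,10,9,8,5,3,2,1 for degrees 0…12.
[t¹²] = 1·1 + 12·2 + 54·3 + 108·5 + 81·8 = 1375.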